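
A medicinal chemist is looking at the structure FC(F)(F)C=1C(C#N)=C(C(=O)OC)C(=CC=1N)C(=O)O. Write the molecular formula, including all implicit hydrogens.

C11H7F3N2O4

Walk through each heavy atom and fill implicit hydrogens from standard valence (C 4, N 3, O 2, S 2, halogen 1):
  atom 1: F (halogen, monovalent) → 0 H
  atom 2: C, bond orders sum to 4 (valence 4) → 0 H
  atom 3: F (halogen, monovalent) → 0 H
  atom 4: F (halogen, monovalent) → 0 H
  atom 5: C, bond orders sum to 4 (valence 4) → 0 H
  atom 6: C, bond orders sum to 4 (valence 4) → 0 H
  atom 7: C, bond orders sum to 4 (valence 4) → 0 H
  atom 8: N, bond orders sum to 3 (valence 3) → 0 H
  atom 9: C, bond orders sum to 4 (valence 4) → 0 H
  atom 10: C, bond orders sum to 4 (valence 4) → 0 H
  atom 11: O, bond orders sum to 2 (valence 2) → 0 H
  atom 12: O, bond orders sum to 2 (valence 2) → 0 H
  atom 13: C, bond orders sum to 1 (valence 4) → 3 H
  atom 14: C, bond orders sum to 4 (valence 4) → 0 H
  atom 15: C, bond orders sum to 3 (valence 4) → 1 H
  atom 16: C, bond orders sum to 4 (valence 4) → 0 H
  atom 17: N, bond orders sum to 1 (valence 3) → 2 H
  atom 18: C, bond orders sum to 4 (valence 4) → 0 H
  atom 19: O, bond orders sum to 2 (valence 2) → 0 H
  atom 20: O, bond orders sum to 1 (valence 2) → 1 H
Totals → C:11, H:7, F:3, N:2, O:4.
In Hill order: C11H7F3N2O4.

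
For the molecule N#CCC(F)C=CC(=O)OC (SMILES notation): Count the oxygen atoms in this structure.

2

Scan the SMILES for O atoms (remember two-letter symbols like Cl and Br are single atoms).
Oxygen count: 2.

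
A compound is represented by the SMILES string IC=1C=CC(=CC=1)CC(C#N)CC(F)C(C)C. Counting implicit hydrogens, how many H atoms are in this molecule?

Walk through each heavy atom and fill implicit hydrogens from standard valence (C 4, N 3, O 2, S 2, halogen 1):
  atom 1: I (halogen, monovalent) → 0 H
  atom 2: C, bond orders sum to 4 (valence 4) → 0 H
  atom 3: C, bond orders sum to 3 (valence 4) → 1 H
  atom 4: C, bond orders sum to 3 (valence 4) → 1 H
  atom 5: C, bond orders sum to 4 (valence 4) → 0 H
  atom 6: C, bond orders sum to 3 (valence 4) → 1 H
  atom 7: C, bond orders sum to 3 (valence 4) → 1 H
  atom 8: C, bond orders sum to 2 (valence 4) → 2 H
  atom 9: C, bond orders sum to 3 (valence 4) → 1 H
  atom 10: C, bond orders sum to 4 (valence 4) → 0 H
  atom 11: N, bond orders sum to 3 (valence 3) → 0 H
  atom 12: C, bond orders sum to 2 (valence 4) → 2 H
  atom 13: C, bond orders sum to 3 (valence 4) → 1 H
  atom 14: F (halogen, monovalent) → 0 H
  atom 15: C, bond orders sum to 3 (valence 4) → 1 H
  atom 16: C, bond orders sum to 1 (valence 4) → 3 H
  atom 17: C, bond orders sum to 1 (valence 4) → 3 H
Total hydrogens: 17.

17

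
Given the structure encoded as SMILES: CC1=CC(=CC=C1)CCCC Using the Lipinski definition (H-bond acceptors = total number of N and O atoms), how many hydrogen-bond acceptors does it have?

N atoms: 0; O atoms: 0.
Lipinski HBA = 0 + 0 = 0.

0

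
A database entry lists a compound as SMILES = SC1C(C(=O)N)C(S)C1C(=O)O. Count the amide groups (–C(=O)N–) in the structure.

1

The amide motif appears at heavy-atom position 4 in the SMILES.
Other groups present: 1 carboxylic acid, 2 thiol.
Amide count: 1.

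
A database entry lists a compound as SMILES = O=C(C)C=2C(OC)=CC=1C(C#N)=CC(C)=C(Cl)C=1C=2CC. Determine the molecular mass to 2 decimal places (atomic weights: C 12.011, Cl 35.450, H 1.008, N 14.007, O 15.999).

301.77 g/mol

First, the molecular formula is C17H16ClNO2 (counting implicit H from valence).
  C: 17 × 12.011 = 204.187
  Cl: 1 × 35.450 = 35.450
  H: 16 × 1.008 = 16.128
  N: 1 × 14.007 = 14.007
  O: 2 × 15.999 = 31.998
Sum: 17×12.011 + 1×35.450 + 16×1.008 + 1×14.007 + 2×15.999 = 301.770 → 301.77 g/mol.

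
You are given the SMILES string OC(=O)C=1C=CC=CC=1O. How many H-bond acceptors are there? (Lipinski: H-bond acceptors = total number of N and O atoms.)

3

N atoms: 0; O atoms: 3.
Lipinski HBA = 0 + 3 = 3.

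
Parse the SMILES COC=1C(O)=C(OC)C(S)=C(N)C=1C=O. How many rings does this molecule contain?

In SMILES, each pair of matching ring-closure digits denotes one ring-closing bond; the number of such bonds equals the number of independent rings.
Ring-closure bonds here: 1.

1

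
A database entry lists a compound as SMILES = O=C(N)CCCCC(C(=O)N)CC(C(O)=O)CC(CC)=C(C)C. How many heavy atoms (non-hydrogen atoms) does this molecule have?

Every atom symbol written in the SMILES (organic subset) is one heavy atom; implicit H are not written.
Heavy atoms by element → C:17, N:2, O:4.
Total: 23.

23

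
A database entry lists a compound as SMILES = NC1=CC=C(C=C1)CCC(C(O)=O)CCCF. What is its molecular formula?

C13H18FNO2

Walk through each heavy atom and fill implicit hydrogens from standard valence (C 4, N 3, O 2, S 2, halogen 1):
  atom 1: N, bond orders sum to 1 (valence 3) → 2 H
  atom 2: C, bond orders sum to 4 (valence 4) → 0 H
  atom 3: C, bond orders sum to 3 (valence 4) → 1 H
  atom 4: C, bond orders sum to 3 (valence 4) → 1 H
  atom 5: C, bond orders sum to 4 (valence 4) → 0 H
  atom 6: C, bond orders sum to 3 (valence 4) → 1 H
  atom 7: C, bond orders sum to 3 (valence 4) → 1 H
  atom 8: C, bond orders sum to 2 (valence 4) → 2 H
  atom 9: C, bond orders sum to 2 (valence 4) → 2 H
  atom 10: C, bond orders sum to 3 (valence 4) → 1 H
  atom 11: C, bond orders sum to 4 (valence 4) → 0 H
  atom 12: O, bond orders sum to 1 (valence 2) → 1 H
  atom 13: O, bond orders sum to 2 (valence 2) → 0 H
  atom 14: C, bond orders sum to 2 (valence 4) → 2 H
  atom 15: C, bond orders sum to 2 (valence 4) → 2 H
  atom 16: C, bond orders sum to 2 (valence 4) → 2 H
  atom 17: F (halogen, monovalent) → 0 H
Totals → C:13, H:18, F:1, N:1, O:2.
In Hill order: C13H18FNO2.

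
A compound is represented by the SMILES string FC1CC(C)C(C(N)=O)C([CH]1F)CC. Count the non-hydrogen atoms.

14

Every atom symbol written in the SMILES (organic subset) is one heavy atom; implicit H are not written.
Heavy atoms by element → C:10, F:2, N:1, O:1.
Total: 14.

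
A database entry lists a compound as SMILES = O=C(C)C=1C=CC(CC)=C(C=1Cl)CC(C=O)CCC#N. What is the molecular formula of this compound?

C16H18ClNO2

Walk through each heavy atom and fill implicit hydrogens from standard valence (C 4, N 3, O 2, S 2, halogen 1):
  atom 1: O, bond orders sum to 2 (valence 2) → 0 H
  atom 2: C, bond orders sum to 4 (valence 4) → 0 H
  atom 3: C, bond orders sum to 1 (valence 4) → 3 H
  atom 4: C, bond orders sum to 4 (valence 4) → 0 H
  atom 5: C, bond orders sum to 3 (valence 4) → 1 H
  atom 6: C, bond orders sum to 3 (valence 4) → 1 H
  atom 7: C, bond orders sum to 4 (valence 4) → 0 H
  atom 8: C, bond orders sum to 2 (valence 4) → 2 H
  atom 9: C, bond orders sum to 1 (valence 4) → 3 H
  atom 10: C, bond orders sum to 4 (valence 4) → 0 H
  atom 11: C, bond orders sum to 4 (valence 4) → 0 H
  atom 12: Cl (halogen, monovalent) → 0 H
  atom 13: C, bond orders sum to 2 (valence 4) → 2 H
  atom 14: C, bond orders sum to 3 (valence 4) → 1 H
  atom 15: C, bond orders sum to 3 (valence 4) → 1 H
  atom 16: O, bond orders sum to 2 (valence 2) → 0 H
  atom 17: C, bond orders sum to 2 (valence 4) → 2 H
  atom 18: C, bond orders sum to 2 (valence 4) → 2 H
  atom 19: C, bond orders sum to 4 (valence 4) → 0 H
  atom 20: N, bond orders sum to 3 (valence 3) → 0 H
Totals → C:16, H:18, Cl:1, N:1, O:2.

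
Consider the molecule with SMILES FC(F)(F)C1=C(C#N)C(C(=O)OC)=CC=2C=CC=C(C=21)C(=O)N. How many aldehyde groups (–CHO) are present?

0

Scan the SMILES for the aldehyde motif — none present.
Groups that are present: 1 amide, 1 ester, 1 nitrile.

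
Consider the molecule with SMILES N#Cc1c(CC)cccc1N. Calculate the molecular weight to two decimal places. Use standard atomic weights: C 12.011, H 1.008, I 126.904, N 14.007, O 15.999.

First, the molecular formula is C9H10N2 (counting implicit H from valence).
  C: 9 × 12.011 = 108.099
  H: 10 × 1.008 = 10.080
  N: 2 × 14.007 = 28.014
Sum: 9×12.011 + 10×1.008 + 2×14.007 = 146.193 → 146.19 g/mol.

146.19 g/mol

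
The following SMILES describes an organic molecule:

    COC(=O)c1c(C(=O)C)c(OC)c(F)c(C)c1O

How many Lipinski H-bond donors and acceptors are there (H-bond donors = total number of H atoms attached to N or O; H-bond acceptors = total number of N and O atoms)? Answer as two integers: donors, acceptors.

1, 5

Donors: find every N or O and count the H atoms it carries.
  atom 2 (O): bond orders sum to 2 → 0 H
  atom 4 (O): bond orders sum to 2 → 0 H
  atom 8 (O): bond orders sum to 2 → 0 H
  atom 11 (O): bond orders sum to 2 → 0 H
  atom 18 (O): bond orders sum to 1 → 1 H
Lipinski HBD = 1.
Acceptors: N atoms = 0, O atoms = 5 → HBA = 5.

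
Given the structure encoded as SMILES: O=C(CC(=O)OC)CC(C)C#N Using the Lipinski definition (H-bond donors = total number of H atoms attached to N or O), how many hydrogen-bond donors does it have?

Donors: find every N or O and count the H atoms it carries.
  atom 1 (O): bond orders sum to 2 → 0 H
  atom 5 (O): bond orders sum to 2 → 0 H
  atom 6 (O): bond orders sum to 2 → 0 H
  atom 12 (N): bond orders sum to 3 → 0 H
Lipinski HBD = 0.

0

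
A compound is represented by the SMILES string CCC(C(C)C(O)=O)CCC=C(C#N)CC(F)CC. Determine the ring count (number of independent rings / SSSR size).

In SMILES, each pair of matching ring-closure digits denotes one ring-closing bond; the number of such bonds equals the number of independent rings.
Ring-closure bonds here: 0.

0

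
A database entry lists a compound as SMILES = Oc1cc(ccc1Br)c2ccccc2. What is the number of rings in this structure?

2

In SMILES, each pair of matching ring-closure digits denotes one ring-closing bond; the number of such bonds equals the number of independent rings.
Ring-closure bonds here: 2.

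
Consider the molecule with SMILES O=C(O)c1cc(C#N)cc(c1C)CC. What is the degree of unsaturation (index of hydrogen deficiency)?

7

Molecular formula: C11H11NO2.
DoU = (2C + 2 + N − H − X) / 2, where X is the halogen count and O/S are ignored.
    = (2·11 + 2 + 1 − 11 − 0) / 2 = 14 / 2 = 7.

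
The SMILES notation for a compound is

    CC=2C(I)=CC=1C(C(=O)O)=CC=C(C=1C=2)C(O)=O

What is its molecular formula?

C13H9IO4

Walk through each heavy atom and fill implicit hydrogens from standard valence (C 4, N 3, O 2, S 2, halogen 1):
  atom 1: C, bond orders sum to 1 (valence 4) → 3 H
  atom 2: C, bond orders sum to 4 (valence 4) → 0 H
  atom 3: C, bond orders sum to 4 (valence 4) → 0 H
  atom 4: I (halogen, monovalent) → 0 H
  atom 5: C, bond orders sum to 3 (valence 4) → 1 H
  atom 6: C, bond orders sum to 4 (valence 4) → 0 H
  atom 7: C, bond orders sum to 4 (valence 4) → 0 H
  atom 8: C, bond orders sum to 4 (valence 4) → 0 H
  atom 9: O, bond orders sum to 2 (valence 2) → 0 H
  atom 10: O, bond orders sum to 1 (valence 2) → 1 H
  atom 11: C, bond orders sum to 3 (valence 4) → 1 H
  atom 12: C, bond orders sum to 3 (valence 4) → 1 H
  atom 13: C, bond orders sum to 4 (valence 4) → 0 H
  atom 14: C, bond orders sum to 4 (valence 4) → 0 H
  atom 15: C, bond orders sum to 3 (valence 4) → 1 H
  atom 16: C, bond orders sum to 4 (valence 4) → 0 H
  atom 17: O, bond orders sum to 1 (valence 2) → 1 H
  atom 18: O, bond orders sum to 2 (valence 2) → 0 H
Totals → C:13, H:9, I:1, O:4.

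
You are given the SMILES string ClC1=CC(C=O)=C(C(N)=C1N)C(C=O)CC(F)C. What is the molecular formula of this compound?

Walk through each heavy atom and fill implicit hydrogens from standard valence (C 4, N 3, O 2, S 2, halogen 1):
  atom 1: Cl (halogen, monovalent) → 0 H
  atom 2: C, bond orders sum to 4 (valence 4) → 0 H
  atom 3: C, bond orders sum to 3 (valence 4) → 1 H
  atom 4: C, bond orders sum to 4 (valence 4) → 0 H
  atom 5: C, bond orders sum to 3 (valence 4) → 1 H
  atom 6: O, bond orders sum to 2 (valence 2) → 0 H
  atom 7: C, bond orders sum to 4 (valence 4) → 0 H
  atom 8: C, bond orders sum to 4 (valence 4) → 0 H
  atom 9: N, bond orders sum to 1 (valence 3) → 2 H
  atom 10: C, bond orders sum to 4 (valence 4) → 0 H
  atom 11: N, bond orders sum to 1 (valence 3) → 2 H
  atom 12: C, bond orders sum to 3 (valence 4) → 1 H
  atom 13: C, bond orders sum to 3 (valence 4) → 1 H
  atom 14: O, bond orders sum to 2 (valence 2) → 0 H
  atom 15: C, bond orders sum to 2 (valence 4) → 2 H
  atom 16: C, bond orders sum to 3 (valence 4) → 1 H
  atom 17: F (halogen, monovalent) → 0 H
  atom 18: C, bond orders sum to 1 (valence 4) → 3 H
Totals → C:12, H:14, Cl:1, F:1, N:2, O:2.

C12H14ClFN2O2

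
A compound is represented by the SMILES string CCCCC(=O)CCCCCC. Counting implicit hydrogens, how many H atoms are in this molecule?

22

Walk through each heavy atom and fill implicit hydrogens from standard valence (C 4, N 3, O 2, S 2, halogen 1):
  atom 1: C, bond orders sum to 1 (valence 4) → 3 H
  atom 2: C, bond orders sum to 2 (valence 4) → 2 H
  atom 3: C, bond orders sum to 2 (valence 4) → 2 H
  atom 4: C, bond orders sum to 2 (valence 4) → 2 H
  atom 5: C, bond orders sum to 4 (valence 4) → 0 H
  atom 6: O, bond orders sum to 2 (valence 2) → 0 H
  atom 7: C, bond orders sum to 2 (valence 4) → 2 H
  atom 8: C, bond orders sum to 2 (valence 4) → 2 H
  atom 9: C, bond orders sum to 2 (valence 4) → 2 H
  atom 10: C, bond orders sum to 2 (valence 4) → 2 H
  atom 11: C, bond orders sum to 2 (valence 4) → 2 H
  atom 12: C, bond orders sum to 1 (valence 4) → 3 H
Total hydrogens: 22.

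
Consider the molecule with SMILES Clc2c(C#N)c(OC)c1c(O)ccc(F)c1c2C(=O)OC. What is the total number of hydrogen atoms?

Walk through each heavy atom and fill implicit hydrogens from standard valence (C 4, N 3, O 2, S 2, halogen 1); for lowercase aromatic atoms, an aromatic c carries 1 H when it has two neighbours and 0 H with three, and aromatic n carries 0 H:
  atom 1: Cl (halogen, monovalent) → 0 H
  atom 2: aromatic c, 3 neighbours → 0 H
  atom 3: aromatic c, 3 neighbours → 0 H
  atom 4: C, bond orders sum to 4 (valence 4) → 0 H
  atom 5: N, bond orders sum to 3 (valence 3) → 0 H
  atom 6: aromatic c, 3 neighbours → 0 H
  atom 7: O, bond orders sum to 2 (valence 2) → 0 H
  atom 8: C, bond orders sum to 1 (valence 4) → 3 H
  atom 9: aromatic c, 3 neighbours → 0 H
  atom 10: aromatic c, 3 neighbours → 0 H
  atom 11: O, bond orders sum to 1 (valence 2) → 1 H
  atom 12: aromatic c, 2 neighbours → 1 H
  atom 13: aromatic c, 2 neighbours → 1 H
  atom 14: aromatic c, 3 neighbours → 0 H
  atom 15: F (halogen, monovalent) → 0 H
  atom 16: aromatic c, 3 neighbours → 0 H
  atom 17: aromatic c, 3 neighbours → 0 H
  atom 18: C, bond orders sum to 4 (valence 4) → 0 H
  atom 19: O, bond orders sum to 2 (valence 2) → 0 H
  atom 20: O, bond orders sum to 2 (valence 2) → 0 H
  atom 21: C, bond orders sum to 1 (valence 4) → 3 H
Total hydrogens: 9.

9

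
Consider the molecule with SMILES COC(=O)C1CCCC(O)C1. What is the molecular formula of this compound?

C8H14O3

Walk through each heavy atom and fill implicit hydrogens from standard valence (C 4, N 3, O 2, S 2, halogen 1):
  atom 1: C, bond orders sum to 1 (valence 4) → 3 H
  atom 2: O, bond orders sum to 2 (valence 2) → 0 H
  atom 3: C, bond orders sum to 4 (valence 4) → 0 H
  atom 4: O, bond orders sum to 2 (valence 2) → 0 H
  atom 5: C, bond orders sum to 3 (valence 4) → 1 H
  atom 6: C, bond orders sum to 2 (valence 4) → 2 H
  atom 7: C, bond orders sum to 2 (valence 4) → 2 H
  atom 8: C, bond orders sum to 2 (valence 4) → 2 H
  atom 9: C, bond orders sum to 3 (valence 4) → 1 H
  atom 10: O, bond orders sum to 1 (valence 2) → 1 H
  atom 11: C, bond orders sum to 2 (valence 4) → 2 H
Totals → C:8, H:14, O:3.
In Hill order: C8H14O3.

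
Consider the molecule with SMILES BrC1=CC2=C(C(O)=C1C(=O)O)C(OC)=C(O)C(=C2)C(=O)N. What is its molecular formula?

C13H10BrNO6

Walk through each heavy atom and fill implicit hydrogens from standard valence (C 4, N 3, O 2, S 2, halogen 1):
  atom 1: Br (halogen, monovalent) → 0 H
  atom 2: C, bond orders sum to 4 (valence 4) → 0 H
  atom 3: C, bond orders sum to 3 (valence 4) → 1 H
  atom 4: C, bond orders sum to 4 (valence 4) → 0 H
  atom 5: C, bond orders sum to 4 (valence 4) → 0 H
  atom 6: C, bond orders sum to 4 (valence 4) → 0 H
  atom 7: O, bond orders sum to 1 (valence 2) → 1 H
  atom 8: C, bond orders sum to 4 (valence 4) → 0 H
  atom 9: C, bond orders sum to 4 (valence 4) → 0 H
  atom 10: O, bond orders sum to 2 (valence 2) → 0 H
  atom 11: O, bond orders sum to 1 (valence 2) → 1 H
  atom 12: C, bond orders sum to 4 (valence 4) → 0 H
  atom 13: O, bond orders sum to 2 (valence 2) → 0 H
  atom 14: C, bond orders sum to 1 (valence 4) → 3 H
  atom 15: C, bond orders sum to 4 (valence 4) → 0 H
  atom 16: O, bond orders sum to 1 (valence 2) → 1 H
  atom 17: C, bond orders sum to 4 (valence 4) → 0 H
  atom 18: C, bond orders sum to 3 (valence 4) → 1 H
  atom 19: C, bond orders sum to 4 (valence 4) → 0 H
  atom 20: O, bond orders sum to 2 (valence 2) → 0 H
  atom 21: N, bond orders sum to 1 (valence 3) → 2 H
Totals → C:13, H:10, Br:1, N:1, O:6.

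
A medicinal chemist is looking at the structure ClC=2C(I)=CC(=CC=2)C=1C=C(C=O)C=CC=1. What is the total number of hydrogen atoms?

8

Walk through each heavy atom and fill implicit hydrogens from standard valence (C 4, N 3, O 2, S 2, halogen 1):
  atom 1: Cl (halogen, monovalent) → 0 H
  atom 2: C, bond orders sum to 4 (valence 4) → 0 H
  atom 3: C, bond orders sum to 4 (valence 4) → 0 H
  atom 4: I (halogen, monovalent) → 0 H
  atom 5: C, bond orders sum to 3 (valence 4) → 1 H
  atom 6: C, bond orders sum to 4 (valence 4) → 0 H
  atom 7: C, bond orders sum to 3 (valence 4) → 1 H
  atom 8: C, bond orders sum to 3 (valence 4) → 1 H
  atom 9: C, bond orders sum to 4 (valence 4) → 0 H
  atom 10: C, bond orders sum to 3 (valence 4) → 1 H
  atom 11: C, bond orders sum to 4 (valence 4) → 0 H
  atom 12: C, bond orders sum to 3 (valence 4) → 1 H
  atom 13: O, bond orders sum to 2 (valence 2) → 0 H
  atom 14: C, bond orders sum to 3 (valence 4) → 1 H
  atom 15: C, bond orders sum to 3 (valence 4) → 1 H
  atom 16: C, bond orders sum to 3 (valence 4) → 1 H
Total hydrogens: 8.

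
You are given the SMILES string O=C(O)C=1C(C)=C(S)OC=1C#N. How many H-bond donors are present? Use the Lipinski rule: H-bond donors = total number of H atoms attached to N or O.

1

Donors: find every N or O and count the H atoms it carries.
  atom 1 (O): bond orders sum to 2 → 0 H
  atom 3 (O): bond orders sum to 1 → 1 H
  atom 9 (O): bond orders sum to 2 → 0 H
  atom 12 (N): bond orders sum to 3 → 0 H
Lipinski HBD = 1.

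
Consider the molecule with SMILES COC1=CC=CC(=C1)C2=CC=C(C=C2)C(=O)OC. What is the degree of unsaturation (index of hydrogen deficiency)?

Degree of unsaturation = (number of rings) + (number of π bonds).
Ring closures in the SMILES: 2.
π bonds: 7 double bonds (each 1 DoU) → 7 DoU from unsaturation.
Total DoU = 2 + 7 = 9.

9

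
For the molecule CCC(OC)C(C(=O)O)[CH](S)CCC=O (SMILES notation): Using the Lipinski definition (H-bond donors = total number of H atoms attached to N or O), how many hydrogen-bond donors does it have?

Donors: find every N or O and count the H atoms it carries.
  atom 4 (O): bond orders sum to 2 → 0 H
  atom 8 (O): bond orders sum to 2 → 0 H
  atom 9 (O): bond orders sum to 1 → 1 H
  atom 15 (O): bond orders sum to 2 → 0 H
Lipinski HBD = 1.

1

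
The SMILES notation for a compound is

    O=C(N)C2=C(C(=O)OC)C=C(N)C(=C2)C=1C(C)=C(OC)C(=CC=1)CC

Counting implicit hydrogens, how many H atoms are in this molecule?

Walk through each heavy atom and fill implicit hydrogens from standard valence (C 4, N 3, O 2, S 2, halogen 1):
  atom 1: O, bond orders sum to 2 (valence 2) → 0 H
  atom 2: C, bond orders sum to 4 (valence 4) → 0 H
  atom 3: N, bond orders sum to 1 (valence 3) → 2 H
  atom 4: C, bond orders sum to 4 (valence 4) → 0 H
  atom 5: C, bond orders sum to 4 (valence 4) → 0 H
  atom 6: C, bond orders sum to 4 (valence 4) → 0 H
  atom 7: O, bond orders sum to 2 (valence 2) → 0 H
  atom 8: O, bond orders sum to 2 (valence 2) → 0 H
  atom 9: C, bond orders sum to 1 (valence 4) → 3 H
  atom 10: C, bond orders sum to 3 (valence 4) → 1 H
  atom 11: C, bond orders sum to 4 (valence 4) → 0 H
  atom 12: N, bond orders sum to 1 (valence 3) → 2 H
  atom 13: C, bond orders sum to 4 (valence 4) → 0 H
  atom 14: C, bond orders sum to 3 (valence 4) → 1 H
  atom 15: C, bond orders sum to 4 (valence 4) → 0 H
  atom 16: C, bond orders sum to 4 (valence 4) → 0 H
  atom 17: C, bond orders sum to 1 (valence 4) → 3 H
  atom 18: C, bond orders sum to 4 (valence 4) → 0 H
  atom 19: O, bond orders sum to 2 (valence 2) → 0 H
  atom 20: C, bond orders sum to 1 (valence 4) → 3 H
  atom 21: C, bond orders sum to 4 (valence 4) → 0 H
  atom 22: C, bond orders sum to 3 (valence 4) → 1 H
  atom 23: C, bond orders sum to 3 (valence 4) → 1 H
  atom 24: C, bond orders sum to 2 (valence 4) → 2 H
  atom 25: C, bond orders sum to 1 (valence 4) → 3 H
Total hydrogens: 22.

22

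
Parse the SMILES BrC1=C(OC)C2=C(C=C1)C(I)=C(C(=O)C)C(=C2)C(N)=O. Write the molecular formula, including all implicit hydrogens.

Walk through each heavy atom and fill implicit hydrogens from standard valence (C 4, N 3, O 2, S 2, halogen 1):
  atom 1: Br (halogen, monovalent) → 0 H
  atom 2: C, bond orders sum to 4 (valence 4) → 0 H
  atom 3: C, bond orders sum to 4 (valence 4) → 0 H
  atom 4: O, bond orders sum to 2 (valence 2) → 0 H
  atom 5: C, bond orders sum to 1 (valence 4) → 3 H
  atom 6: C, bond orders sum to 4 (valence 4) → 0 H
  atom 7: C, bond orders sum to 4 (valence 4) → 0 H
  atom 8: C, bond orders sum to 3 (valence 4) → 1 H
  atom 9: C, bond orders sum to 3 (valence 4) → 1 H
  atom 10: C, bond orders sum to 4 (valence 4) → 0 H
  atom 11: I (halogen, monovalent) → 0 H
  atom 12: C, bond orders sum to 4 (valence 4) → 0 H
  atom 13: C, bond orders sum to 4 (valence 4) → 0 H
  atom 14: O, bond orders sum to 2 (valence 2) → 0 H
  atom 15: C, bond orders sum to 1 (valence 4) → 3 H
  atom 16: C, bond orders sum to 4 (valence 4) → 0 H
  atom 17: C, bond orders sum to 3 (valence 4) → 1 H
  atom 18: C, bond orders sum to 4 (valence 4) → 0 H
  atom 19: N, bond orders sum to 1 (valence 3) → 2 H
  atom 20: O, bond orders sum to 2 (valence 2) → 0 H
Totals → C:14, H:11, Br:1, I:1, N:1, O:3.
In Hill order: C14H11BrINO3.

C14H11BrINO3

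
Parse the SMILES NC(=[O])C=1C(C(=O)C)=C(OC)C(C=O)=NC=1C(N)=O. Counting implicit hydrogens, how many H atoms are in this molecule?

11

Walk through each heavy atom and fill implicit hydrogens from standard valence (C 4, N 3, O 2, S 2, halogen 1):
  atom 1: N, bond orders sum to 1 (valence 3) → 2 H
  atom 2: C, bond orders sum to 4 (valence 4) → 0 H
  atom 3: O with explicit H count 0
  atom 4: C, bond orders sum to 4 (valence 4) → 0 H
  atom 5: C, bond orders sum to 4 (valence 4) → 0 H
  atom 6: C, bond orders sum to 4 (valence 4) → 0 H
  atom 7: O, bond orders sum to 2 (valence 2) → 0 H
  atom 8: C, bond orders sum to 1 (valence 4) → 3 H
  atom 9: C, bond orders sum to 4 (valence 4) → 0 H
  atom 10: O, bond orders sum to 2 (valence 2) → 0 H
  atom 11: C, bond orders sum to 1 (valence 4) → 3 H
  atom 12: C, bond orders sum to 4 (valence 4) → 0 H
  atom 13: C, bond orders sum to 3 (valence 4) → 1 H
  atom 14: O, bond orders sum to 2 (valence 2) → 0 H
  atom 15: N, bond orders sum to 3 (valence 3) → 0 H
  atom 16: C, bond orders sum to 4 (valence 4) → 0 H
  atom 17: C, bond orders sum to 4 (valence 4) → 0 H
  atom 18: N, bond orders sum to 1 (valence 3) → 2 H
  atom 19: O, bond orders sum to 2 (valence 2) → 0 H
Total hydrogens: 11.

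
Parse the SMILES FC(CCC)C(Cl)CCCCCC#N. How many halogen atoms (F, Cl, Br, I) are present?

2

Halogen atoms appear at heavy-atom positions 1, 7 (1×Cl, 1×F).
Other groups present: 1 nitrile.
Halogen count: 2.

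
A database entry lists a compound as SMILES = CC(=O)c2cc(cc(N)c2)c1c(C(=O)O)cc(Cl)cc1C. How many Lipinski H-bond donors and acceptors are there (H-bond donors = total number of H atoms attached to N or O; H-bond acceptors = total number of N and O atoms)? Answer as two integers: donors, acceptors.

3, 4

Donors: find every N or O and count the H atoms it carries.
  atom 3 (O): bond orders sum to 2 → 0 H
  atom 9 (N): bond orders sum to 1 → 2 H
  atom 14 (O): bond orders sum to 2 → 0 H
  atom 15 (O): bond orders sum to 1 → 1 H
Lipinski HBD = 3.
Acceptors: N atoms = 1, O atoms = 3 → HBA = 4.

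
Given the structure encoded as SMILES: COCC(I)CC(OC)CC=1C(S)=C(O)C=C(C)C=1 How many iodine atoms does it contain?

Scan the SMILES for I atoms (remember two-letter symbols like Cl and Br are single atoms).
Iodine count: 1.

1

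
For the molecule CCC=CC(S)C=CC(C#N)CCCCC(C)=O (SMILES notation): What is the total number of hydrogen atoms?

23

Walk through each heavy atom and fill implicit hydrogens from standard valence (C 4, N 3, O 2, S 2, halogen 1):
  atom 1: C, bond orders sum to 1 (valence 4) → 3 H
  atom 2: C, bond orders sum to 2 (valence 4) → 2 H
  atom 3: C, bond orders sum to 3 (valence 4) → 1 H
  atom 4: C, bond orders sum to 3 (valence 4) → 1 H
  atom 5: C, bond orders sum to 3 (valence 4) → 1 H
  atom 6: S, bond orders sum to 1 (valence 2) → 1 H
  atom 7: C, bond orders sum to 3 (valence 4) → 1 H
  atom 8: C, bond orders sum to 3 (valence 4) → 1 H
  atom 9: C, bond orders sum to 3 (valence 4) → 1 H
  atom 10: C, bond orders sum to 4 (valence 4) → 0 H
  atom 11: N, bond orders sum to 3 (valence 3) → 0 H
  atom 12: C, bond orders sum to 2 (valence 4) → 2 H
  atom 13: C, bond orders sum to 2 (valence 4) → 2 H
  atom 14: C, bond orders sum to 2 (valence 4) → 2 H
  atom 15: C, bond orders sum to 2 (valence 4) → 2 H
  atom 16: C, bond orders sum to 4 (valence 4) → 0 H
  atom 17: C, bond orders sum to 1 (valence 4) → 3 H
  atom 18: O, bond orders sum to 2 (valence 2) → 0 H
Total hydrogens: 23.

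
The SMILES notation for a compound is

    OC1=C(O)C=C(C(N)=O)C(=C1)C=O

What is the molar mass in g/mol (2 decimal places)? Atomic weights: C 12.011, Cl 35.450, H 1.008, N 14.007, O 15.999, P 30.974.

181.15 g/mol

First, the molecular formula is C8H7NO4 (counting implicit H from valence).
  C: 8 × 12.011 = 96.088
  H: 7 × 1.008 = 7.056
  N: 1 × 14.007 = 14.007
  O: 4 × 15.999 = 63.996
Sum: 8×12.011 + 7×1.008 + 1×14.007 + 4×15.999 = 181.147 → 181.15 g/mol.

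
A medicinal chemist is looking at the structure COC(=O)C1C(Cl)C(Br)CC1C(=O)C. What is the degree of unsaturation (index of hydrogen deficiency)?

Degree of unsaturation = (number of rings) + (number of π bonds).
Ring closures in the SMILES: 1.
π bonds: 2 double bonds (each 1 DoU) → 2 DoU from unsaturation.
Total DoU = 1 + 2 = 3.

3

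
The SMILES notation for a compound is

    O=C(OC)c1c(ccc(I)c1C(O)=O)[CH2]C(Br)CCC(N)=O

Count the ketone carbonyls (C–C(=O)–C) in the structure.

Scan the SMILES for the ketone motif — none present.
Groups that are present: 1 amide, 1 carboxylic acid, 1 ester.

0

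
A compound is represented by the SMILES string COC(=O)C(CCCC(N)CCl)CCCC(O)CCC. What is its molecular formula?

Walk through each heavy atom and fill implicit hydrogens from standard valence (C 4, N 3, O 2, S 2, halogen 1):
  atom 1: C, bond orders sum to 1 (valence 4) → 3 H
  atom 2: O, bond orders sum to 2 (valence 2) → 0 H
  atom 3: C, bond orders sum to 4 (valence 4) → 0 H
  atom 4: O, bond orders sum to 2 (valence 2) → 0 H
  atom 5: C, bond orders sum to 3 (valence 4) → 1 H
  atom 6: C, bond orders sum to 2 (valence 4) → 2 H
  atom 7: C, bond orders sum to 2 (valence 4) → 2 H
  atom 8: C, bond orders sum to 2 (valence 4) → 2 H
  atom 9: C, bond orders sum to 3 (valence 4) → 1 H
  atom 10: N, bond orders sum to 1 (valence 3) → 2 H
  atom 11: C, bond orders sum to 2 (valence 4) → 2 H
  atom 12: Cl (halogen, monovalent) → 0 H
  atom 13: C, bond orders sum to 2 (valence 4) → 2 H
  atom 14: C, bond orders sum to 2 (valence 4) → 2 H
  atom 15: C, bond orders sum to 2 (valence 4) → 2 H
  atom 16: C, bond orders sum to 3 (valence 4) → 1 H
  atom 17: O, bond orders sum to 1 (valence 2) → 1 H
  atom 18: C, bond orders sum to 2 (valence 4) → 2 H
  atom 19: C, bond orders sum to 2 (valence 4) → 2 H
  atom 20: C, bond orders sum to 1 (valence 4) → 3 H
Totals → C:15, H:30, Cl:1, N:1, O:3.

C15H30ClNO3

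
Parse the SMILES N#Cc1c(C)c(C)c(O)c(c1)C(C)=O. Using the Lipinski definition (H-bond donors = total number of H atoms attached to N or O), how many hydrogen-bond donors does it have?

Donors: find every N or O and count the H atoms it carries.
  atom 1 (N): bond orders sum to 3 → 0 H
  atom 9 (O): bond orders sum to 1 → 1 H
  atom 14 (O): bond orders sum to 2 → 0 H
Lipinski HBD = 1.

1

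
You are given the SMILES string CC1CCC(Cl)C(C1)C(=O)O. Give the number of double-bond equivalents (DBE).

2

Degree of unsaturation = (number of rings) + (number of π bonds).
Ring closures in the SMILES: 1.
π bonds: 1 double bond (each 1 DoU) → 1 DoU from unsaturation.
Total DoU = 1 + 1 = 2.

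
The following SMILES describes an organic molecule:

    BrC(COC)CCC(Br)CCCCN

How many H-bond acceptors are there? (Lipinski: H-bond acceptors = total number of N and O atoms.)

2

N atoms: 1; O atoms: 1.
Lipinski HBA = 1 + 1 = 2.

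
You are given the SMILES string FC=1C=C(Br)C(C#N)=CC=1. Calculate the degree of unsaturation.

6

Molecular formula: C7H3BrFN.
DoU = (2C + 2 + N − H − X) / 2, where X is the halogen count and O/S are ignored.
    = (2·7 + 2 + 1 − 3 − 2) / 2 = 12 / 2 = 6.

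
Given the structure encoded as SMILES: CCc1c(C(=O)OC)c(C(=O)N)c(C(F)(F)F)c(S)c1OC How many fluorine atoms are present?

Scan the SMILES for F atoms (remember two-letter symbols like Cl and Br are single atoms).
Fluorine count: 3.

3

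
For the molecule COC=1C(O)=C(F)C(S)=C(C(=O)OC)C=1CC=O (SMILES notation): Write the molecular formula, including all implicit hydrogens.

C11H11FO5S

Walk through each heavy atom and fill implicit hydrogens from standard valence (C 4, N 3, O 2, S 2, halogen 1):
  atom 1: C, bond orders sum to 1 (valence 4) → 3 H
  atom 2: O, bond orders sum to 2 (valence 2) → 0 H
  atom 3: C, bond orders sum to 4 (valence 4) → 0 H
  atom 4: C, bond orders sum to 4 (valence 4) → 0 H
  atom 5: O, bond orders sum to 1 (valence 2) → 1 H
  atom 6: C, bond orders sum to 4 (valence 4) → 0 H
  atom 7: F (halogen, monovalent) → 0 H
  atom 8: C, bond orders sum to 4 (valence 4) → 0 H
  atom 9: S, bond orders sum to 1 (valence 2) → 1 H
  atom 10: C, bond orders sum to 4 (valence 4) → 0 H
  atom 11: C, bond orders sum to 4 (valence 4) → 0 H
  atom 12: O, bond orders sum to 2 (valence 2) → 0 H
  atom 13: O, bond orders sum to 2 (valence 2) → 0 H
  atom 14: C, bond orders sum to 1 (valence 4) → 3 H
  atom 15: C, bond orders sum to 4 (valence 4) → 0 H
  atom 16: C, bond orders sum to 2 (valence 4) → 2 H
  atom 17: C, bond orders sum to 3 (valence 4) → 1 H
  atom 18: O, bond orders sum to 2 (valence 2) → 0 H
Totals → C:11, H:11, F:1, O:5, S:1.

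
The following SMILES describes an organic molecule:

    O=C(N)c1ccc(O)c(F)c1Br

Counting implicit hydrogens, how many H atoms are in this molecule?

5

Walk through each heavy atom and fill implicit hydrogens from standard valence (C 4, N 3, O 2, S 2, halogen 1); for lowercase aromatic atoms, an aromatic c carries 1 H when it has two neighbours and 0 H with three, and aromatic n carries 0 H:
  atom 1: O, bond orders sum to 2 (valence 2) → 0 H
  atom 2: C, bond orders sum to 4 (valence 4) → 0 H
  atom 3: N, bond orders sum to 1 (valence 3) → 2 H
  atom 4: aromatic c, 3 neighbours → 0 H
  atom 5: aromatic c, 2 neighbours → 1 H
  atom 6: aromatic c, 2 neighbours → 1 H
  atom 7: aromatic c, 3 neighbours → 0 H
  atom 8: O, bond orders sum to 1 (valence 2) → 1 H
  atom 9: aromatic c, 3 neighbours → 0 H
  atom 10: F (halogen, monovalent) → 0 H
  atom 11: aromatic c, 3 neighbours → 0 H
  atom 12: Br (halogen, monovalent) → 0 H
Total hydrogens: 5.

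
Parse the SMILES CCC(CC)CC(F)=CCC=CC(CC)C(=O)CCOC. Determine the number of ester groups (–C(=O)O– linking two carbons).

0

Scan the SMILES for the ester motif — none present.
Groups that are present: 2 alkene, 1 ether, 1 ketone.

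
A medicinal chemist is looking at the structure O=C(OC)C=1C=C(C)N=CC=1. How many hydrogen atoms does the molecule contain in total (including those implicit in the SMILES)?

Walk through each heavy atom and fill implicit hydrogens from standard valence (C 4, N 3, O 2, S 2, halogen 1):
  atom 1: O, bond orders sum to 2 (valence 2) → 0 H
  atom 2: C, bond orders sum to 4 (valence 4) → 0 H
  atom 3: O, bond orders sum to 2 (valence 2) → 0 H
  atom 4: C, bond orders sum to 1 (valence 4) → 3 H
  atom 5: C, bond orders sum to 4 (valence 4) → 0 H
  atom 6: C, bond orders sum to 3 (valence 4) → 1 H
  atom 7: C, bond orders sum to 4 (valence 4) → 0 H
  atom 8: C, bond orders sum to 1 (valence 4) → 3 H
  atom 9: N, bond orders sum to 3 (valence 3) → 0 H
  atom 10: C, bond orders sum to 3 (valence 4) → 1 H
  atom 11: C, bond orders sum to 3 (valence 4) → 1 H
Total hydrogens: 9.

9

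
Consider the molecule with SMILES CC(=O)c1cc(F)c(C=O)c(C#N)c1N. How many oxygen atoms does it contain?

2

Scan the SMILES for O atoms (remember two-letter symbols like Cl and Br are single atoms).
Oxygen count: 2.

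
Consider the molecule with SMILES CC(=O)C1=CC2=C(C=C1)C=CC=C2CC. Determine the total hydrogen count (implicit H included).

14

Walk through each heavy atom and fill implicit hydrogens from standard valence (C 4, N 3, O 2, S 2, halogen 1):
  atom 1: C, bond orders sum to 1 (valence 4) → 3 H
  atom 2: C, bond orders sum to 4 (valence 4) → 0 H
  atom 3: O, bond orders sum to 2 (valence 2) → 0 H
  atom 4: C, bond orders sum to 4 (valence 4) → 0 H
  atom 5: C, bond orders sum to 3 (valence 4) → 1 H
  atom 6: C, bond orders sum to 4 (valence 4) → 0 H
  atom 7: C, bond orders sum to 4 (valence 4) → 0 H
  atom 8: C, bond orders sum to 3 (valence 4) → 1 H
  atom 9: C, bond orders sum to 3 (valence 4) → 1 H
  atom 10: C, bond orders sum to 3 (valence 4) → 1 H
  atom 11: C, bond orders sum to 3 (valence 4) → 1 H
  atom 12: C, bond orders sum to 3 (valence 4) → 1 H
  atom 13: C, bond orders sum to 4 (valence 4) → 0 H
  atom 14: C, bond orders sum to 2 (valence 4) → 2 H
  atom 15: C, bond orders sum to 1 (valence 4) → 3 H
Total hydrogens: 14.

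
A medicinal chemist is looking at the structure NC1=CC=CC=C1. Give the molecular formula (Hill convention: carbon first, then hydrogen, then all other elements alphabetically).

C6H7N

Walk through each heavy atom and fill implicit hydrogens from standard valence (C 4, N 3, O 2, S 2, halogen 1):
  atom 1: N, bond orders sum to 1 (valence 3) → 2 H
  atom 2: C, bond orders sum to 4 (valence 4) → 0 H
  atom 3: C, bond orders sum to 3 (valence 4) → 1 H
  atom 4: C, bond orders sum to 3 (valence 4) → 1 H
  atom 5: C, bond orders sum to 3 (valence 4) → 1 H
  atom 6: C, bond orders sum to 3 (valence 4) → 1 H
  atom 7: C, bond orders sum to 3 (valence 4) → 1 H
Totals → C:6, H:7, N:1.
In Hill order: C6H7N.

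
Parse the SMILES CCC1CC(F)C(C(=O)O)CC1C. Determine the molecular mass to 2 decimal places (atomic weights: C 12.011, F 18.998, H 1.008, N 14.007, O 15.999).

188.24 g/mol

First, the molecular formula is C10H17FO2 (counting implicit H from valence).
  C: 10 × 12.011 = 120.110
  F: 1 × 18.998 = 18.998
  H: 17 × 1.008 = 17.136
  O: 2 × 15.999 = 31.998
Sum: 10×12.011 + 1×18.998 + 17×1.008 + 2×15.999 = 188.242 → 188.24 g/mol.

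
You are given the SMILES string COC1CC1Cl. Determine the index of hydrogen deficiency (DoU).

Degree of unsaturation = (number of rings) + (number of π bonds).
Ring closures in the SMILES: 1.
π bonds: none → 0 DoU from unsaturation.
Total DoU = 1 + 0 = 1.

1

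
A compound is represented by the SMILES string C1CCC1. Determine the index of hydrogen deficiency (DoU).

1

Molecular formula: C4H8.
DoU = (2C + 2 + N − H − X) / 2, where X is the halogen count and O/S are ignored.
    = (2·4 + 2 + 0 − 8 − 0) / 2 = 2 / 2 = 1.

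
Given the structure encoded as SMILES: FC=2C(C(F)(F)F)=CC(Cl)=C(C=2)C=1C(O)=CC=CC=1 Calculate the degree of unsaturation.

8

Molecular formula: C13H7ClF4O.
DoU = (2C + 2 + N − H − X) / 2, where X is the halogen count and O/S are ignored.
    = (2·13 + 2 + 0 − 7 − 5) / 2 = 16 / 2 = 8.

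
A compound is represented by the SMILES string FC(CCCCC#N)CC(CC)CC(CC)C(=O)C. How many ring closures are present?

0

In SMILES, each pair of matching ring-closure digits denotes one ring-closing bond; the number of such bonds equals the number of independent rings.
Ring-closure bonds here: 0.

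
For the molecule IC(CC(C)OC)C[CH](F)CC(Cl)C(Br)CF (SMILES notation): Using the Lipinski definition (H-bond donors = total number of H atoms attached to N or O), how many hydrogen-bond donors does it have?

Donors: find every N or O and count the H atoms it carries.
  atom 6 (O): bond orders sum to 2 → 0 H
Lipinski HBD = 0.

0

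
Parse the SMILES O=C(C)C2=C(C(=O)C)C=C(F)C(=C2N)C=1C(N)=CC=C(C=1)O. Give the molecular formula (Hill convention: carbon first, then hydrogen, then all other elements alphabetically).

C16H15FN2O3

Walk through each heavy atom and fill implicit hydrogens from standard valence (C 4, N 3, O 2, S 2, halogen 1):
  atom 1: O, bond orders sum to 2 (valence 2) → 0 H
  atom 2: C, bond orders sum to 4 (valence 4) → 0 H
  atom 3: C, bond orders sum to 1 (valence 4) → 3 H
  atom 4: C, bond orders sum to 4 (valence 4) → 0 H
  atom 5: C, bond orders sum to 4 (valence 4) → 0 H
  atom 6: C, bond orders sum to 4 (valence 4) → 0 H
  atom 7: O, bond orders sum to 2 (valence 2) → 0 H
  atom 8: C, bond orders sum to 1 (valence 4) → 3 H
  atom 9: C, bond orders sum to 3 (valence 4) → 1 H
  atom 10: C, bond orders sum to 4 (valence 4) → 0 H
  atom 11: F (halogen, monovalent) → 0 H
  atom 12: C, bond orders sum to 4 (valence 4) → 0 H
  atom 13: C, bond orders sum to 4 (valence 4) → 0 H
  atom 14: N, bond orders sum to 1 (valence 3) → 2 H
  atom 15: C, bond orders sum to 4 (valence 4) → 0 H
  atom 16: C, bond orders sum to 4 (valence 4) → 0 H
  atom 17: N, bond orders sum to 1 (valence 3) → 2 H
  atom 18: C, bond orders sum to 3 (valence 4) → 1 H
  atom 19: C, bond orders sum to 3 (valence 4) → 1 H
  atom 20: C, bond orders sum to 4 (valence 4) → 0 H
  atom 21: C, bond orders sum to 3 (valence 4) → 1 H
  atom 22: O, bond orders sum to 1 (valence 2) → 1 H
Totals → C:16, H:15, F:1, N:2, O:3.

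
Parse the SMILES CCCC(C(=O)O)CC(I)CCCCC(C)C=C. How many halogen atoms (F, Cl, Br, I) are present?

1

Halogen atoms appear at heavy-atom position 10 (1×I).
Other groups present: 1 alkene, 1 carboxylic acid.
Halogen count: 1.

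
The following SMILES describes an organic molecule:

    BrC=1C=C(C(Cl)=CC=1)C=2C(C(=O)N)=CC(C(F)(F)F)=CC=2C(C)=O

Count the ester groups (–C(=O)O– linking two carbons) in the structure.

Scan the SMILES for the ester motif — none present.
Groups that are present: 1 amide, 1 ketone.

0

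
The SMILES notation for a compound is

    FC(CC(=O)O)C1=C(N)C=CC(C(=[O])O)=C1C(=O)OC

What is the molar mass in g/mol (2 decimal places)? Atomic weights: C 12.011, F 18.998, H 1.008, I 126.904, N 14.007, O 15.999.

First, the molecular formula is C12H12FNO6 (counting implicit H from valence).
  C: 12 × 12.011 = 144.132
  F: 1 × 18.998 = 18.998
  H: 12 × 1.008 = 12.096
  N: 1 × 14.007 = 14.007
  O: 6 × 15.999 = 95.994
Sum: 12×12.011 + 1×18.998 + 12×1.008 + 1×14.007 + 6×15.999 = 285.227 → 285.23 g/mol.

285.23 g/mol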